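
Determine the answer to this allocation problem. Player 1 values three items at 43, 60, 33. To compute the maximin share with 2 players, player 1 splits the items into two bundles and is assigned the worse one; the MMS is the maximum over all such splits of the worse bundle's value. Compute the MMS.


Step 1: Item values = 43, 60, 33
Step 2: Enumerate all 2-bundle partitions and take the smaller bundle:
  Partition 1: {43} vs {60,33} -> bundles 43, 93; min = 43
  Partition 2: {60} vs {43,33} -> bundles 60, 76; min = 60
  Partition 3: {33} vs {43,60} -> bundles 33, 103; min = 33
Step 3: MMS = max(43, 60, 33) = 60

60


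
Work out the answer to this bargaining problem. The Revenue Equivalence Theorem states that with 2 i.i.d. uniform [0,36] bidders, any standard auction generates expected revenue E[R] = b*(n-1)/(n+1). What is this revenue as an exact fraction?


Step 1: By Revenue Equivalence, expected revenue = b*(n-1)/(n+1)
Step 2: Substituting n = 2, b = 36
Step 3: Revenue = 36*(2-1)/(2+1) = 36*1/3
Step 4: Revenue = 36/3 = 12

12


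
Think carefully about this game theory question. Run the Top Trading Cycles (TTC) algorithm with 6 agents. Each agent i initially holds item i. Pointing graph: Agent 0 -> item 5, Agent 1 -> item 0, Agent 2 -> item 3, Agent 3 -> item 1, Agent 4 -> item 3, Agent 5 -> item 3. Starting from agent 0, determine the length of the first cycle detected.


Step 1: Trace the pointer graph from agent 0: 0 -> 5 -> 3 -> 1 -> 0
Step 2: A cycle is detected when we revisit agent 0
Step 3: The cycle is: 0 -> 5 -> 3 -> 1 -> 0
Step 4: Cycle length = 4

4


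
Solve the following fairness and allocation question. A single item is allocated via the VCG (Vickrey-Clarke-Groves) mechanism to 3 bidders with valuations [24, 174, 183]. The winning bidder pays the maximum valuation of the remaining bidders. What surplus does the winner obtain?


Step 1: The winner is the agent with the highest value: agent 2 with value 183
Step 2: Values of other agents: [24, 174]
Step 3: VCG payment = max of others' values = 174
Step 4: Surplus = 183 - 174 = 9

9


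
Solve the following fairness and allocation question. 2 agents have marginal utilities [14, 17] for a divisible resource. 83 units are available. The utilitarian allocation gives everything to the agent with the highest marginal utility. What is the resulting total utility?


Step 1: The marginal utilities are [14, 17]
Step 2: The highest marginal utility is 17
Step 3: All 83 units go to that agent
Step 4: Total utility = 17 * 83 = 1411

1411


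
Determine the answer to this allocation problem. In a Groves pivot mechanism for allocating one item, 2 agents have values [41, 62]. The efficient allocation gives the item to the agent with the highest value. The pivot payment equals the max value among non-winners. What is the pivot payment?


Step 1: The efficient winner is agent 1 with value 62
Step 2: Other agents' values: [41]
Step 3: Pivot payment = max(others) = 41
Step 4: The winner pays 41

41


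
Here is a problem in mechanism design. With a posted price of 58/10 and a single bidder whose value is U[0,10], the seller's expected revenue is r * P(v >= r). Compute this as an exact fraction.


Step 1: Posted price r = 29/5, value support [0,10]
Step 2: P(v >= r) = (10 - 29/5)/10 = 21/50
Step 3: Expected revenue = r * P(v >= r) = 29/5 * 21/50
Step 4: Revenue = 609/250

609/250


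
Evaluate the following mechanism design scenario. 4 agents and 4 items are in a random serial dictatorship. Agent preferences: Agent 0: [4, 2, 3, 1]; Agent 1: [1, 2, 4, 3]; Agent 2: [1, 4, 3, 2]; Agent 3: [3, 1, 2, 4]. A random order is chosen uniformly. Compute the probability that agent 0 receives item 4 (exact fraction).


Step 1: Agent 0 wants item 4
Step 2: There are 24 possible orderings of agents
Step 3: In 20 orderings, agent 0 gets item 4
Step 4: Probability = 20/24 = 5/6

5/6


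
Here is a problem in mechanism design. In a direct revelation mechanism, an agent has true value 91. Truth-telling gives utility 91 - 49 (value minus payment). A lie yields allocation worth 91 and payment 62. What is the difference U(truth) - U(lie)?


Step 1: U(truth) = value - payment = 91 - 49 = 42
Step 2: U(lie) = allocation - payment = 91 - 62 = 29
Step 3: IC gap = 42 - 29 = 13

13


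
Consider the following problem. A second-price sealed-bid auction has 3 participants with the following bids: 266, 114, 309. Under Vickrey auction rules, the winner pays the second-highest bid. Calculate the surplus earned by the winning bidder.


Step 1: Sort bids in descending order: 309, 266, 114
Step 2: The winning bid is the highest: 309
Step 3: The payment equals the second-highest bid: 266
Step 4: Surplus = winner's bid - payment = 309 - 266 = 43

43


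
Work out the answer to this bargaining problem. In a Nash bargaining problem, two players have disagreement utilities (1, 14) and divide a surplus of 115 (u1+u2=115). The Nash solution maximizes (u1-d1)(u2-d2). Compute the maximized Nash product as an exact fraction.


Step 1: The Nash solution splits surplus symmetrically above the disagreement point
Step 2: u1 = (total + d1 - d2)/2 = (115 + 1 - 14)/2 = 51
Step 3: u2 = (total - d1 + d2)/2 = (115 - 1 + 14)/2 = 64
Step 4: Nash product = (51 - 1) * (64 - 14)
Step 5: = 50 * 50 = 2500

2500


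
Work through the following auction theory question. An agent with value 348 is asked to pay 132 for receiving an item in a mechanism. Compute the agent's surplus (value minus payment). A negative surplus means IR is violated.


Step 1: Surplus = value - payment = 348 - 132 = 216
Step 2: IR is satisfied (surplus >= 0)

216


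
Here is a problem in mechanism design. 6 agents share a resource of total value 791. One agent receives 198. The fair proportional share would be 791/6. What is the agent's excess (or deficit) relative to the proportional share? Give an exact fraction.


Step 1: Proportional share = 791/6
Step 2: Agent's actual allocation = 198
Step 3: Excess = 198 - 791/6 = 397/6

397/6


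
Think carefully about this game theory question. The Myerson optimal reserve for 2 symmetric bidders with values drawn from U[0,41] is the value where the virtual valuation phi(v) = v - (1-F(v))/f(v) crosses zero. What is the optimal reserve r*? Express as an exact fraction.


Step 1: For U[0,41], F(v) = v/41 and f(v) = 1/41
Step 2: phi(v) = v - (1 - v/41)/(1/41) = v - (41 - v) = 2v - 41
Step 3: Set phi(r*) = 0: 2r* - 41 = 0
Step 4: r* = 41/2 (the number of bidders n = 2 does not enter)

41/2


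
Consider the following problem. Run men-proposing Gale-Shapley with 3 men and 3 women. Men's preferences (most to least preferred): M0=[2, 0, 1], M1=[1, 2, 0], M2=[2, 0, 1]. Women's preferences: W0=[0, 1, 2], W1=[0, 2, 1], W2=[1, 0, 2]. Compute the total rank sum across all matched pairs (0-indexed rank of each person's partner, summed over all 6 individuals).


Step 1: Run Gale-Shapley (men propose, women hold best offer):
  M0 proposes to W2; she accepts
  M1 proposes to W1; she accepts
  M2 proposes to W2; rejected
  M2 proposes to W0; she accepts
Step 2: Final matching: W0-M2, W1-M1, W2-M0
Step 3: 0-indexed ranks (man's rank of his match, then woman's): 1 + 2 + 0 + 2 + 0 + 1
Step 4: Total rank sum = 6

6


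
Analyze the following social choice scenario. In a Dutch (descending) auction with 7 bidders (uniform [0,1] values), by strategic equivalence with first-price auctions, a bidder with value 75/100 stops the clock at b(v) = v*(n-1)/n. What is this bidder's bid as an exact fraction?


Step 1: Dutch auctions are strategically equivalent to first-price auctions
Step 2: The equilibrium bid is b(v) = v*(n-1)/n
Step 3: b = 3/4 * 6/7
Step 4: b = 9/14

9/14


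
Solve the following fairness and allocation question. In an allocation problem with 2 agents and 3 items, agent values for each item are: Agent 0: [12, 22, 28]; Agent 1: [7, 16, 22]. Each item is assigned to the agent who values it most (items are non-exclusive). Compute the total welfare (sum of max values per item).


Step 1: For each item, find the maximum value among all agents.
Step 2: Item 0 -> Agent 0 (value 12)
Step 3: Item 1 -> Agent 0 (value 22)
Step 4: Item 2 -> Agent 0 (value 28)
Step 5: Total welfare = 12 + 22 + 28 = 62

62


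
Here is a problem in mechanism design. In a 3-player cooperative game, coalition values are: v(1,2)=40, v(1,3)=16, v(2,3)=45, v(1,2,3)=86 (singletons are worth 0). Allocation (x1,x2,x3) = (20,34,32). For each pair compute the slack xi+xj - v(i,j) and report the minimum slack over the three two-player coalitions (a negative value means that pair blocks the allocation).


Step 1: Slack for coalition (1,2): x1+x2 - v12 = 54 - 40 = 14
Step 2: Slack for coalition (1,3): x1+x3 - v13 = 52 - 16 = 36
Step 3: Slack for coalition (2,3): x2+x3 - v23 = 66 - 45 = 21
Step 4: Minimum slack = min(14, 36, 21) = 14, attained by (1,2); no pair can gain by deviating, so the allocation is in the core

14


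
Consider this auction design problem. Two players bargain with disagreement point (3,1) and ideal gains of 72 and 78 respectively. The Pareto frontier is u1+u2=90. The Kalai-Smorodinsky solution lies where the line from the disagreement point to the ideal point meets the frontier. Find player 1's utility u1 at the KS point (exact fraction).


Step 1: At the KS point, (u1-d1)/r1 = (u2-d2)/r2 = t and u1+u2 = 90
Step 2: u1 = d1 + r1*t and u2 = d2 + r2*t, so (d1 + r1*t) + (d2 + r2*t) = 90
Step 3: t = (90 - 3 - 1)/(72 + 78) = 86/150 = 43/75
Step 4: u1 = d1 + r1*t = 3 + 72 * 43/75 = 1107/25
Step 5: (Check: u2 = d2 + r2*t = 1143/25; u1+u2 = 1107/25 + 1143/25 = 90, on the frontier.)

1107/25


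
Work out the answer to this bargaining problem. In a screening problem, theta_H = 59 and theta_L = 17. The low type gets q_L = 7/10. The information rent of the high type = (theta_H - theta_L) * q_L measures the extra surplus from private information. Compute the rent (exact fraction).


Step 1: theta_H - theta_L = 59 - 17 = 42
Step 2: Information rent = (theta_H - theta_L) * q_L
Step 3: = 42 * 7/10
Step 4: = 147/5

147/5


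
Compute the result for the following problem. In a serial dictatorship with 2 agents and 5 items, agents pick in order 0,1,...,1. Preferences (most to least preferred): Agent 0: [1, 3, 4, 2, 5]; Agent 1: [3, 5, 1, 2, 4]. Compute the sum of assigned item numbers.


Step 1: Agent 0 picks item 1
Step 2: Agent 1 picks item 3
Step 3: Sum = 1 + 3 = 4

4


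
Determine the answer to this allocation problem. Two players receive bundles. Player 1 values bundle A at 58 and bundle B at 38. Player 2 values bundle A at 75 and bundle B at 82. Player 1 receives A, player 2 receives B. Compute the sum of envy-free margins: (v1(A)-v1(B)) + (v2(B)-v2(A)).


Step 1: Player 1's margin = v1(A) - v1(B) = 58 - 38 = 20
Step 2: Player 2's margin = v2(B) - v2(A) = 82 - 75 = 7
Step 3: Total margin = 20 + 7 = 27

27


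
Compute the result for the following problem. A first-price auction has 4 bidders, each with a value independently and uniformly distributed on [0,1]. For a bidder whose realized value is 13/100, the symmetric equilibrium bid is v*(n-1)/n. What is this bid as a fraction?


Step 1: The symmetric BNE bidding function is b(v) = v * (n-1) / n
Step 2: Substitute v = 13/100 and n = 4
Step 3: b = 13/100 * 3/4
Step 4: b = 39/400

39/400


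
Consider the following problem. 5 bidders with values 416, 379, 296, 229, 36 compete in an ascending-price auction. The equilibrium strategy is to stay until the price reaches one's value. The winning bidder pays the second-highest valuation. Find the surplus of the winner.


Step 1: Identify the highest value: 416
Step 2: Identify the second-highest value: 379
Step 3: The final price = second-highest value = 379
Step 4: Surplus = 416 - 379 = 37

37


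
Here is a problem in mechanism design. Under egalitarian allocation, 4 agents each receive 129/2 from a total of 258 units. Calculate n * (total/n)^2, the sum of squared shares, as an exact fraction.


Step 1: Each agent's share = 258/4 = 129/2
Step 2: Square of each share = (129/2)^2 = 16641/4
Step 3: Sum of squares = 4 * 16641/4 = 16641

16641


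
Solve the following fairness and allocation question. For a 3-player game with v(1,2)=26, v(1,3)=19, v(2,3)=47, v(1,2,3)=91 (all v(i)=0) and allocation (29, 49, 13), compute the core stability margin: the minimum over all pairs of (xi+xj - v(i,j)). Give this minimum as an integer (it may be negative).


Step 1: Slack for coalition (1,2): x1+x2 - v12 = 78 - 26 = 52
Step 2: Slack for coalition (1,3): x1+x3 - v13 = 42 - 19 = 23
Step 3: Slack for coalition (2,3): x2+x3 - v23 = 62 - 47 = 15
Step 4: Minimum slack = min(52, 23, 15) = 15, attained by (2,3); no pair can gain by deviating, so the allocation is in the core

15


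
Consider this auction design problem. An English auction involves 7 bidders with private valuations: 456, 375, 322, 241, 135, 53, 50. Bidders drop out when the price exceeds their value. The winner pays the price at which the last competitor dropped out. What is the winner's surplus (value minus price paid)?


Step 1: Identify the highest value: 456
Step 2: Identify the second-highest value: 375
Step 3: The final price = second-highest value = 375
Step 4: Surplus = 456 - 375 = 81

81


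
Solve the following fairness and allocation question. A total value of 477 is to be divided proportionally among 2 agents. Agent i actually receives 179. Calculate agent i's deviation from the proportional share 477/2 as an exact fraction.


Step 1: Proportional share = 477/2
Step 2: Agent's actual allocation = 179
Step 3: Excess = 179 - 477/2 = -119/2

-119/2


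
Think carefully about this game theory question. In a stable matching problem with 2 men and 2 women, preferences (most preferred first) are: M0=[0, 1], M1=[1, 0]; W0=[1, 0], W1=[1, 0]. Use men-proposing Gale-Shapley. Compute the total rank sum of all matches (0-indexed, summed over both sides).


Step 1: Run Gale-Shapley (men propose, women hold best offer):
  M0 proposes to W0; she accepts
  M1 proposes to W1; she accepts
Step 2: Final matching: W0-M0, W1-M1
Step 3: 0-indexed ranks (man's rank of his match, then woman's): 0 + 1 + 0 + 0
Step 4: Total rank sum = 1

1


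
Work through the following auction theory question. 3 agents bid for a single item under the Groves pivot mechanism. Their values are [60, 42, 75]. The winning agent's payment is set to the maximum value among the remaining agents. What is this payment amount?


Step 1: The efficient winner is agent 2 with value 75
Step 2: Other agents' values: [60, 42]
Step 3: Pivot payment = max(others) = 60
Step 4: The winner pays 60

60


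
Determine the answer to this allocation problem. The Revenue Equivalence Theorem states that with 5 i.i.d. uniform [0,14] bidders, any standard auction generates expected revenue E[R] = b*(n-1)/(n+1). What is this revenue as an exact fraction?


Step 1: By Revenue Equivalence, expected revenue = b*(n-1)/(n+1)
Step 2: Substituting n = 5, b = 14
Step 3: Revenue = 14*(5-1)/(5+1) = 14*4/6
Step 4: Revenue = 56/6 = 28/3

28/3


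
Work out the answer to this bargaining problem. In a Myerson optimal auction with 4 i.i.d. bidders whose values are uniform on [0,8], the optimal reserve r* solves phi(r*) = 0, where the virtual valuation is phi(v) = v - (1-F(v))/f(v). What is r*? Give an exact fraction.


Step 1: For U[0,8], F(v) = v/8 and f(v) = 1/8
Step 2: phi(v) = v - (1 - v/8)/(1/8) = v - (8 - v) = 2v - 8
Step 3: Set phi(r*) = 0: 2r* - 8 = 0
Step 4: r* = 8/2 = 4 (the number of bidders n = 4 does not enter)

4


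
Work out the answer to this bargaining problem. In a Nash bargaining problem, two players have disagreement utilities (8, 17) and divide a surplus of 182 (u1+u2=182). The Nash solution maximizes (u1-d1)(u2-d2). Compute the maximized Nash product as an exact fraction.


Step 1: The Nash solution splits surplus symmetrically above the disagreement point
Step 2: u1 = (total + d1 - d2)/2 = (182 + 8 - 17)/2 = 173/2
Step 3: u2 = (total - d1 + d2)/2 = (182 - 8 + 17)/2 = 191/2
Step 4: Nash product = (173/2 - 8) * (191/2 - 17)
Step 5: = 157/2 * 157/2 = 24649/4

24649/4


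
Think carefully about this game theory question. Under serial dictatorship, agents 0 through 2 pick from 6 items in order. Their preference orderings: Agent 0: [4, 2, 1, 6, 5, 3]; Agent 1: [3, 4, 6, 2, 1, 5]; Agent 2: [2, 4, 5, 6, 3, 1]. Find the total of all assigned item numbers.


Step 1: Agent 0 picks item 4
Step 2: Agent 1 picks item 3
Step 3: Agent 2 picks item 2
Step 4: Sum = 4 + 3 + 2 = 9

9


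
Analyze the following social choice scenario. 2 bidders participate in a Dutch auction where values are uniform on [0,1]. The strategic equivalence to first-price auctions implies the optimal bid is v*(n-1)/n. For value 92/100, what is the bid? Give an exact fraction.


Step 1: Dutch auctions are strategically equivalent to first-price auctions
Step 2: The equilibrium bid is b(v) = v*(n-1)/n
Step 3: b = 23/25 * 1/2
Step 4: b = 23/50

23/50


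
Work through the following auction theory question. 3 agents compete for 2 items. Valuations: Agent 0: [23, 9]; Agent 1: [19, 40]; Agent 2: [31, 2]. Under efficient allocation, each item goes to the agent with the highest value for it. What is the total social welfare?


Step 1: For each item, find the maximum value among all agents.
Step 2: Item 0 -> Agent 2 (value 31)
Step 3: Item 1 -> Agent 1 (value 40)
Step 4: Total welfare = 31 + 40 = 71

71


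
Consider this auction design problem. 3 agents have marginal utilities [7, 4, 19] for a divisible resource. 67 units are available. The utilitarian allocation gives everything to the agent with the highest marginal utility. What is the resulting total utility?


Step 1: The marginal utilities are [7, 4, 19]
Step 2: The highest marginal utility is 19
Step 3: All 67 units go to that agent
Step 4: Total utility = 19 * 67 = 1273

1273


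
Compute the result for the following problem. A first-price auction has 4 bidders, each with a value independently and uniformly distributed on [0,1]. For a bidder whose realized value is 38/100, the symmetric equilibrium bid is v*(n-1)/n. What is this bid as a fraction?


Step 1: The symmetric BNE bidding function is b(v) = v * (n-1) / n
Step 2: Substitute v = 19/50 and n = 4
Step 3: b = 19/50 * 3/4
Step 4: b = 57/200

57/200


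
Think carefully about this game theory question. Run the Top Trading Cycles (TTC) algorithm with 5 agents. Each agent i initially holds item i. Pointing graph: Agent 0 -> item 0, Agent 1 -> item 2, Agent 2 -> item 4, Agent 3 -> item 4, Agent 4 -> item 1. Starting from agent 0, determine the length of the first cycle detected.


Step 1: Trace the pointer graph from agent 0: 0 -> 0
Step 2: A cycle is detected when we revisit agent 0
Step 3: The cycle is: 0 -> 0
Step 4: Cycle length = 1

1


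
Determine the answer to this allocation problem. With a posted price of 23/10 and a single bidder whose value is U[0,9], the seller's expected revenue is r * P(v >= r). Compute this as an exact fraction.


Step 1: Posted price r = 23/10, value support [0,9]
Step 2: P(v >= r) = (9 - 23/10)/9 = 67/90
Step 3: Expected revenue = r * P(v >= r) = 23/10 * 67/90
Step 4: Revenue = 1541/900

1541/900


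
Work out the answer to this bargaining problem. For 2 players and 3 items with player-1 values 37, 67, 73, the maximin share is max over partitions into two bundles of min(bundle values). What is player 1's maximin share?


Step 1: Item values = 37, 67, 73
Step 2: Enumerate all 2-bundle partitions and take the smaller bundle:
  Partition 1: {37} vs {67,73} -> bundles 37, 140; min = 37
  Partition 2: {67} vs {37,73} -> bundles 67, 110; min = 67
  Partition 3: {73} vs {37,67} -> bundles 73, 104; min = 73
Step 3: MMS = max(37, 67, 73) = 73

73


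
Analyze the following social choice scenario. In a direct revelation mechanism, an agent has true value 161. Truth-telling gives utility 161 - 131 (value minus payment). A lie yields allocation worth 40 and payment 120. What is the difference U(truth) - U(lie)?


Step 1: U(truth) = value - payment = 161 - 131 = 30
Step 2: U(lie) = allocation - payment = 40 - 120 = -80
Step 3: IC gap = 30 - (-80) = 110

110


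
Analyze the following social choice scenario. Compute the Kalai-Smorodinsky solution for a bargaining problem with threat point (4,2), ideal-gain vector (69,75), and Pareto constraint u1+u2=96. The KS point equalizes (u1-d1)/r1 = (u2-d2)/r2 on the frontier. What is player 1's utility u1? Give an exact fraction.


Step 1: At the KS point, (u1-d1)/r1 = (u2-d2)/r2 = t and u1+u2 = 96
Step 2: u1 = d1 + r1*t and u2 = d2 + r2*t, so (d1 + r1*t) + (d2 + r2*t) = 96
Step 3: t = (96 - 4 - 2)/(69 + 75) = 90/144 = 5/8
Step 4: u1 = d1 + r1*t = 4 + 69 * 5/8 = 377/8
Step 5: (Check: u2 = d2 + r2*t = 391/8; u1+u2 = 377/8 + 391/8 = 96, on the frontier.)

377/8


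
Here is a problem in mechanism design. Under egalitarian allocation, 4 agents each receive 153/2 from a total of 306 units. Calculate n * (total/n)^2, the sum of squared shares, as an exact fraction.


Step 1: Each agent's share = 306/4 = 153/2
Step 2: Square of each share = (153/2)^2 = 23409/4
Step 3: Sum of squares = 4 * 23409/4 = 23409

23409


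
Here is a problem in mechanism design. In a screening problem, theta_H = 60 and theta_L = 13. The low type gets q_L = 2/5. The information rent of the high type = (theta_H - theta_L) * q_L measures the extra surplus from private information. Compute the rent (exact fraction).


Step 1: theta_H - theta_L = 60 - 13 = 47
Step 2: Information rent = (theta_H - theta_L) * q_L
Step 3: = 47 * 2/5
Step 4: = 94/5

94/5


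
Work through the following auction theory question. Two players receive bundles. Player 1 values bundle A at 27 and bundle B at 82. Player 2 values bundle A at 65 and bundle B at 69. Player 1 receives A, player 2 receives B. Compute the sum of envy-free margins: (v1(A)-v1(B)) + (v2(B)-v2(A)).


Step 1: Player 1's margin = v1(A) - v1(B) = 27 - 82 = -55
Step 2: Player 2's margin = v2(B) - v2(A) = 69 - 65 = 4
Step 3: Total margin = -55 + 4 = -51

-51


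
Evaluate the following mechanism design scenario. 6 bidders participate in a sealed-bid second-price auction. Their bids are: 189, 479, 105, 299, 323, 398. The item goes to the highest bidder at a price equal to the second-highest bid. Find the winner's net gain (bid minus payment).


Step 1: Sort bids in descending order: 479, 398, 323, 299, 189, 105
Step 2: The winning bid is the highest: 479
Step 3: The payment equals the second-highest bid: 398
Step 4: Surplus = winner's bid - payment = 479 - 398 = 81

81


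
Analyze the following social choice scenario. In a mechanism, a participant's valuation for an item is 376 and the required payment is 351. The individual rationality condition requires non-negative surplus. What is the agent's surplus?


Step 1: Surplus = value - payment = 376 - 351 = 25
Step 2: IR is satisfied (surplus >= 0)

25


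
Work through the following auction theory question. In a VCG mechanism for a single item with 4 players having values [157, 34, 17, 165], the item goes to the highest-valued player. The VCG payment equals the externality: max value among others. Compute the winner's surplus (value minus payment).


Step 1: The winner is the agent with the highest value: agent 3 with value 165
Step 2: Values of other agents: [157, 34, 17]
Step 3: VCG payment = max of others' values = 157
Step 4: Surplus = 165 - 157 = 8

8


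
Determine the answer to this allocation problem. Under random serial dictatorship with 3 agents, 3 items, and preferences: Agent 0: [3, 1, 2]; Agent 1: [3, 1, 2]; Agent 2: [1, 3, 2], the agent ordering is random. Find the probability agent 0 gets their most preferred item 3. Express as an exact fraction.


Step 1: Agent 0 wants item 3
Step 2: There are 6 possible orderings of agents
Step 3: In 3 orderings, agent 0 gets item 3
Step 4: Probability = 3/6 = 1/2

1/2


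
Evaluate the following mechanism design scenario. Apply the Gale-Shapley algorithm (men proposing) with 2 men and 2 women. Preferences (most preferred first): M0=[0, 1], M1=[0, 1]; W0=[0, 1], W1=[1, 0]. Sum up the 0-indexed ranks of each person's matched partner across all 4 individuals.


Step 1: Run Gale-Shapley (men propose, women hold best offer):
  M0 proposes to W0; she accepts
  M1 proposes to W0; rejected
  M1 proposes to W1; she accepts
Step 2: Final matching: W0-M0, W1-M1
Step 3: 0-indexed ranks (man's rank of his match, then woman's): 0 + 0 + 1 + 0
Step 4: Total rank sum = 1

1


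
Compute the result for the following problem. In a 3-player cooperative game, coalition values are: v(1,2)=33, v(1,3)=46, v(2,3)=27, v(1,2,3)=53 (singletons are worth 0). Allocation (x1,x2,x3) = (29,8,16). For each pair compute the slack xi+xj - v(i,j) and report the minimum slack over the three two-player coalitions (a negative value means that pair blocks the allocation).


Step 1: Slack for coalition (1,2): x1+x2 - v12 = 37 - 33 = 4
Step 2: Slack for coalition (1,3): x1+x3 - v13 = 45 - 46 = -1
Step 3: Slack for coalition (2,3): x2+x3 - v23 = 24 - 27 = -3
Step 4: Minimum slack = min(4, -1, -3) = -3, attained by (2,3); coalition (2,3) can block (slack < 0), so the allocation is not in the core

-3


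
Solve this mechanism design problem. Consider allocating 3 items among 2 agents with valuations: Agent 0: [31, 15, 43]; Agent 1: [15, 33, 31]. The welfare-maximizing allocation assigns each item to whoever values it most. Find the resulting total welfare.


Step 1: For each item, find the maximum value among all agents.
Step 2: Item 0 -> Agent 0 (value 31)
Step 3: Item 1 -> Agent 1 (value 33)
Step 4: Item 2 -> Agent 0 (value 43)
Step 5: Total welfare = 31 + 33 + 43 = 107

107


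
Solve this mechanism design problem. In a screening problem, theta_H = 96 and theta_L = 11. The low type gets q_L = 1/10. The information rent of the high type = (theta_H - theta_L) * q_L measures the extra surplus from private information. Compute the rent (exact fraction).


Step 1: theta_H - theta_L = 96 - 11 = 85
Step 2: Information rent = (theta_H - theta_L) * q_L
Step 3: = 85 * 1/10
Step 4: = 17/2

17/2


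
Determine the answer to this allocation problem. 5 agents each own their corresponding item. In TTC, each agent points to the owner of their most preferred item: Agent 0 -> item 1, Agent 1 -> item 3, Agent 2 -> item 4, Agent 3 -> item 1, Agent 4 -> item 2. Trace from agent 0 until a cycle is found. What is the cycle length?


Step 1: Trace the pointer graph from agent 0: 0 -> 1 -> 3 -> 1
Step 2: A cycle is detected when we revisit agent 1
Step 3: The cycle is: 1 -> 3 -> 1
Step 4: Cycle length = 2

2


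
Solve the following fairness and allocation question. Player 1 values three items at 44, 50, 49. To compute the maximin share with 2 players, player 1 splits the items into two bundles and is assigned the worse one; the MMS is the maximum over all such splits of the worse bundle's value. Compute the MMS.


Step 1: Item values = 44, 50, 49
Step 2: Enumerate all 2-bundle partitions and take the smaller bundle:
  Partition 1: {44} vs {50,49} -> bundles 44, 99; min = 44
  Partition 2: {50} vs {44,49} -> bundles 50, 93; min = 50
  Partition 3: {49} vs {44,50} -> bundles 49, 94; min = 49
Step 3: MMS = max(44, 50, 49) = 50

50


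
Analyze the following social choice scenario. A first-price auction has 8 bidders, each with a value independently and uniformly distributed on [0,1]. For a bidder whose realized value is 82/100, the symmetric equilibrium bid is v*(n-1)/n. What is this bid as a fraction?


Step 1: The symmetric BNE bidding function is b(v) = v * (n-1) / n
Step 2: Substitute v = 41/50 and n = 8
Step 3: b = 41/50 * 7/8
Step 4: b = 287/400

287/400


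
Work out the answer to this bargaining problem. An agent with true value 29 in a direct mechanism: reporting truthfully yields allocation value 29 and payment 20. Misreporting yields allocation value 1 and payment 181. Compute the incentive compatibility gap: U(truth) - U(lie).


Step 1: U(truth) = value - payment = 29 - 20 = 9
Step 2: U(lie) = allocation - payment = 1 - 181 = -180
Step 3: IC gap = 9 - (-180) = 189

189


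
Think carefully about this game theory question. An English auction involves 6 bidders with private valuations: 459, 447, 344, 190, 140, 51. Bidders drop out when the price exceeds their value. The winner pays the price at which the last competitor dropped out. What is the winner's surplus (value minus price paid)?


Step 1: Identify the highest value: 459
Step 2: Identify the second-highest value: 447
Step 3: The final price = second-highest value = 447
Step 4: Surplus = 459 - 447 = 12

12


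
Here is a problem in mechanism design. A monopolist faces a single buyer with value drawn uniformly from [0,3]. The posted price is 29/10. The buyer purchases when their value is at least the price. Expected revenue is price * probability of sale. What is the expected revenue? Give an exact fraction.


Step 1: Posted price r = 29/10, value support [0,3]
Step 2: P(v >= r) = (3 - 29/10)/3 = 1/30
Step 3: Expected revenue = r * P(v >= r) = 29/10 * 1/30
Step 4: Revenue = 29/300

29/300


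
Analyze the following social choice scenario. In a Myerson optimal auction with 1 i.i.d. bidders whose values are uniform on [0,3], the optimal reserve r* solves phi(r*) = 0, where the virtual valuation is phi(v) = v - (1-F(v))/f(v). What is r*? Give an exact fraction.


Step 1: For U[0,3], F(v) = v/3 and f(v) = 1/3
Step 2: phi(v) = v - (1 - v/3)/(1/3) = v - (3 - v) = 2v - 3
Step 3: Set phi(r*) = 0: 2r* - 3 = 0
Step 4: r* = 3/2 (the number of bidders n = 1 does not enter)

3/2


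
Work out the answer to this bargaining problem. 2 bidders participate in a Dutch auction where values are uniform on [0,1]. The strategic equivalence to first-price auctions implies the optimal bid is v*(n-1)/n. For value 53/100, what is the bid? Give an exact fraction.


Step 1: Dutch auctions are strategically equivalent to first-price auctions
Step 2: The equilibrium bid is b(v) = v*(n-1)/n
Step 3: b = 53/100 * 1/2
Step 4: b = 53/200

53/200


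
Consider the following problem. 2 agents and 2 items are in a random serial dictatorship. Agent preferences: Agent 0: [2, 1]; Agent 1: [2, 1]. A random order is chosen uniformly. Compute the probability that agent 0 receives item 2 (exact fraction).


Step 1: Agent 0 wants item 2
Step 2: There are 2 possible orderings of agents
Step 3: In 1 orderings, agent 0 gets item 2
Step 4: Probability = 1/2

1/2


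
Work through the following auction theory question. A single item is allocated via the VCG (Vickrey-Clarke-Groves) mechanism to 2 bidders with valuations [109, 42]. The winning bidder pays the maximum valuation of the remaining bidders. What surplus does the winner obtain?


Step 1: The winner is the agent with the highest value: agent 0 with value 109
Step 2: Values of other agents: [42]
Step 3: VCG payment = max of others' values = 42
Step 4: Surplus = 109 - 42 = 67

67


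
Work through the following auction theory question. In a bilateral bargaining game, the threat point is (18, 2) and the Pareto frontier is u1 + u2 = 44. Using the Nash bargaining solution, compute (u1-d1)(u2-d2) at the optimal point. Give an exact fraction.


Step 1: The Nash solution splits surplus symmetrically above the disagreement point
Step 2: u1 = (total + d1 - d2)/2 = (44 + 18 - 2)/2 = 30
Step 3: u2 = (total - d1 + d2)/2 = (44 - 18 + 2)/2 = 14
Step 4: Nash product = (30 - 18) * (14 - 2)
Step 5: = 12 * 12 = 144

144


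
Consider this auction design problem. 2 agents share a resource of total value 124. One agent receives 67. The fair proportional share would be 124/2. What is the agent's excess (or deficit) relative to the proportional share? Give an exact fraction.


Step 1: Proportional share = 124/2 = 62
Step 2: Agent's actual allocation = 67
Step 3: Excess = 67 - 62 = 5

5


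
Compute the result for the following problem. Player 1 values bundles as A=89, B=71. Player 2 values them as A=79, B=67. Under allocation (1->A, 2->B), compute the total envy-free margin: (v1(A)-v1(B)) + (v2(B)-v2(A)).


Step 1: Player 1's margin = v1(A) - v1(B) = 89 - 71 = 18
Step 2: Player 2's margin = v2(B) - v2(A) = 67 - 79 = -12
Step 3: Total margin = 18 + -12 = 6

6


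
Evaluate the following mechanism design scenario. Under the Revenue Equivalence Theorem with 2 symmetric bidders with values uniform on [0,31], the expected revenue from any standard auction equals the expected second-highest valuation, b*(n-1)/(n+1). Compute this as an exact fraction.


Step 1: By Revenue Equivalence, expected revenue = b*(n-1)/(n+1)
Step 2: Substituting n = 2, b = 31
Step 3: Revenue = 31*(2-1)/(2+1) = 31*1/3
Step 4: Revenue = 31/3

31/3


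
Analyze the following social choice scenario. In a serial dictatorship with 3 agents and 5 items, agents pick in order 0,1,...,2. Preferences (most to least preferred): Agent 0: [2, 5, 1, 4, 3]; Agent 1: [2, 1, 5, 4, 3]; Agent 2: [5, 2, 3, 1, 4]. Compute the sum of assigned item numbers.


Step 1: Agent 0 picks item 2
Step 2: Agent 1 picks item 1
Step 3: Agent 2 picks item 5
Step 4: Sum = 2 + 1 + 5 = 8

8


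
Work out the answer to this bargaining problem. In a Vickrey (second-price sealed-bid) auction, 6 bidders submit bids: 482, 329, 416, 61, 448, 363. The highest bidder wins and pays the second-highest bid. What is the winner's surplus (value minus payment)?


Step 1: Sort bids in descending order: 482, 448, 416, 363, 329, 61
Step 2: The winning bid is the highest: 482
Step 3: The payment equals the second-highest bid: 448
Step 4: Surplus = winner's bid - payment = 482 - 448 = 34

34


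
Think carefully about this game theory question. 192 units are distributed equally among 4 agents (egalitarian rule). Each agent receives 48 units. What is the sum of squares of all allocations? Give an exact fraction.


Step 1: Each agent's share = 192/4 = 48
Step 2: Square of each share = (48)^2 = 2304
Step 3: Sum of squares = 4 * 2304 = 9216

9216


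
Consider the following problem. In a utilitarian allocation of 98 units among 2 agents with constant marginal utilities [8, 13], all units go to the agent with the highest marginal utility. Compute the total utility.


Step 1: The marginal utilities are [8, 13]
Step 2: The highest marginal utility is 13
Step 3: All 98 units go to that agent
Step 4: Total utility = 13 * 98 = 1274

1274


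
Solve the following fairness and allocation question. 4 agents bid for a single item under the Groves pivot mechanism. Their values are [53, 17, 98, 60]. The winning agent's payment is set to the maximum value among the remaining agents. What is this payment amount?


Step 1: The efficient winner is agent 2 with value 98
Step 2: Other agents' values: [53, 17, 60]
Step 3: Pivot payment = max(others) = 60
Step 4: The winner pays 60

60


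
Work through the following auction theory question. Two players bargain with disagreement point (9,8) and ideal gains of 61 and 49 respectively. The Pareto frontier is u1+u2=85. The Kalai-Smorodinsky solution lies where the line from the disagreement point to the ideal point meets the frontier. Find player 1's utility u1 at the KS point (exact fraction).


Step 1: At the KS point, (u1-d1)/r1 = (u2-d2)/r2 = t and u1+u2 = 85
Step 2: u1 = d1 + r1*t and u2 = d2 + r2*t, so (d1 + r1*t) + (d2 + r2*t) = 85
Step 3: t = (85 - 9 - 8)/(61 + 49) = 68/110 = 34/55
Step 4: u1 = d1 + r1*t = 9 + 61 * 34/55 = 2569/55
Step 5: (Check: u2 = d2 + r2*t = 2106/55; u1+u2 = 2569/55 + 2106/55 = 85, on the frontier.)

2569/55


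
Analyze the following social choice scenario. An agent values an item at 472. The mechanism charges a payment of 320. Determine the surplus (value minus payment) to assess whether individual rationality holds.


Step 1: Surplus = value - payment = 472 - 320 = 152
Step 2: IR is satisfied (surplus >= 0)

152


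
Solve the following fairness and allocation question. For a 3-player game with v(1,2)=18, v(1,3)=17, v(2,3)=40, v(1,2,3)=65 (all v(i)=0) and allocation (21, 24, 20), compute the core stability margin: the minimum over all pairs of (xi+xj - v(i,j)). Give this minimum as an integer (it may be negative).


Step 1: Slack for coalition (1,2): x1+x2 - v12 = 45 - 18 = 27
Step 2: Slack for coalition (1,3): x1+x3 - v13 = 41 - 17 = 24
Step 3: Slack for coalition (2,3): x2+x3 - v23 = 44 - 40 = 4
Step 4: Minimum slack = min(27, 24, 4) = 4, attained by (2,3); no pair can gain by deviating, so the allocation is in the core

4


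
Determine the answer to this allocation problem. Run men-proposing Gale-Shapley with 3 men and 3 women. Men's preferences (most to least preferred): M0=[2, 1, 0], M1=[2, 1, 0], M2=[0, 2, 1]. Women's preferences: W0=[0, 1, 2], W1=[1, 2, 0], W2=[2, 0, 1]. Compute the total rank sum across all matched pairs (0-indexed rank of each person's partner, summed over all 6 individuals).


Step 1: Run Gale-Shapley (men propose, women hold best offer):
  M0 proposes to W2; she accepts
  M1 proposes to W2; rejected
  M1 proposes to W1; she accepts
  M2 proposes to W0; she accepts
Step 2: Final matching: W0-M2, W1-M1, W2-M0
Step 3: 0-indexed ranks (man's rank of his match, then woman's): 0 + 2 + 1 + 0 + 0 + 1
Step 4: Total rank sum = 4

4


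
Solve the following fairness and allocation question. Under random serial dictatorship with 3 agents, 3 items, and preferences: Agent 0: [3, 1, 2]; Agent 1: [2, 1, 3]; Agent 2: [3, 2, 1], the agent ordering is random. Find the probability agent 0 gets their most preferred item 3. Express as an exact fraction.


Step 1: Agent 0 wants item 3
Step 2: There are 6 possible orderings of agents
Step 3: In 3 orderings, agent 0 gets item 3
Step 4: Probability = 3/6 = 1/2

1/2


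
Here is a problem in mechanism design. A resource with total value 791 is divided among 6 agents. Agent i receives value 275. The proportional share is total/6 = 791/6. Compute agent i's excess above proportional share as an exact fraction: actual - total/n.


Step 1: Proportional share = 791/6
Step 2: Agent's actual allocation = 275
Step 3: Excess = 275 - 791/6 = 859/6

859/6


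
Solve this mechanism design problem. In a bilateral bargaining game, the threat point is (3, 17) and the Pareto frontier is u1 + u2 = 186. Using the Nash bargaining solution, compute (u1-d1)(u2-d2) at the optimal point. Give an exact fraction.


Step 1: The Nash solution splits surplus symmetrically above the disagreement point
Step 2: u1 = (total + d1 - d2)/2 = (186 + 3 - 17)/2 = 86
Step 3: u2 = (total - d1 + d2)/2 = (186 - 3 + 17)/2 = 100
Step 4: Nash product = (86 - 3) * (100 - 17)
Step 5: = 83 * 83 = 6889

6889


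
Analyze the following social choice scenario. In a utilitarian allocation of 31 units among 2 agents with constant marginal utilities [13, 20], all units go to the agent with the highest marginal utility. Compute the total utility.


Step 1: The marginal utilities are [13, 20]
Step 2: The highest marginal utility is 20
Step 3: All 31 units go to that agent
Step 4: Total utility = 20 * 31 = 620

620


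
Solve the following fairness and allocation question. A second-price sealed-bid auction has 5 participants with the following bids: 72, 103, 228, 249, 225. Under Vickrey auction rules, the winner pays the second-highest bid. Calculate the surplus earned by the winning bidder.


Step 1: Sort bids in descending order: 249, 228, 225, 103, 72
Step 2: The winning bid is the highest: 249
Step 3: The payment equals the second-highest bid: 228
Step 4: Surplus = winner's bid - payment = 249 - 228 = 21

21


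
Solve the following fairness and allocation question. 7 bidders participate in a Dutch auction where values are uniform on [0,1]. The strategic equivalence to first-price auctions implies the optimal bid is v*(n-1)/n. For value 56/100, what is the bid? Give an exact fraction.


Step 1: Dutch auctions are strategically equivalent to first-price auctions
Step 2: The equilibrium bid is b(v) = v*(n-1)/n
Step 3: b = 14/25 * 6/7
Step 4: b = 12/25

12/25
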